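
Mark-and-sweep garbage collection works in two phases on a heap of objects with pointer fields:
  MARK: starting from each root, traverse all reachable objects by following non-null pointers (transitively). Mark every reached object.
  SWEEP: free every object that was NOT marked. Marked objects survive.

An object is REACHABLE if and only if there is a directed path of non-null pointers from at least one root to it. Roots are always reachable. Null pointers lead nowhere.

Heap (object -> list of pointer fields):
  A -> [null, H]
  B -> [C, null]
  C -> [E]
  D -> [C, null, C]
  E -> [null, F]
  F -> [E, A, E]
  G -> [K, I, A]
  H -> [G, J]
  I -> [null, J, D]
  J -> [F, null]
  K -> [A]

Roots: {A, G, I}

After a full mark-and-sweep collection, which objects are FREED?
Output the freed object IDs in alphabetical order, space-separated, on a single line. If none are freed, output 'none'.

Roots: A G I
Mark A: refs=null H, marked=A
Mark G: refs=K I A, marked=A G
Mark I: refs=null J D, marked=A G I
Mark H: refs=G J, marked=A G H I
Mark K: refs=A, marked=A G H I K
Mark J: refs=F null, marked=A G H I J K
Mark D: refs=C null C, marked=A D G H I J K
Mark F: refs=E A E, marked=A D F G H I J K
Mark C: refs=E, marked=A C D F G H I J K
Mark E: refs=null F, marked=A C D E F G H I J K
Unmarked (collected): B

Answer: B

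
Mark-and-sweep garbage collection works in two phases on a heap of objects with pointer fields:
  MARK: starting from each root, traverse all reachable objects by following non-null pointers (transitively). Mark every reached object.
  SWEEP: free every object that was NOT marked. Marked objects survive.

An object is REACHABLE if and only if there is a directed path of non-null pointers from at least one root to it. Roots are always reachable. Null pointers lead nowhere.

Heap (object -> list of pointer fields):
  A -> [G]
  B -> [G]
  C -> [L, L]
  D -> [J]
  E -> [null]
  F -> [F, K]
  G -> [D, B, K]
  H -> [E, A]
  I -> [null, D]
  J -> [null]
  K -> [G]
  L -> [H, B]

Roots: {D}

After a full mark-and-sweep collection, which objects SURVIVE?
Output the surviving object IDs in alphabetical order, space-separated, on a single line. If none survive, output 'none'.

Roots: D
Mark D: refs=J, marked=D
Mark J: refs=null, marked=D J
Unmarked (collected): A B C E F G H I K L

Answer: D J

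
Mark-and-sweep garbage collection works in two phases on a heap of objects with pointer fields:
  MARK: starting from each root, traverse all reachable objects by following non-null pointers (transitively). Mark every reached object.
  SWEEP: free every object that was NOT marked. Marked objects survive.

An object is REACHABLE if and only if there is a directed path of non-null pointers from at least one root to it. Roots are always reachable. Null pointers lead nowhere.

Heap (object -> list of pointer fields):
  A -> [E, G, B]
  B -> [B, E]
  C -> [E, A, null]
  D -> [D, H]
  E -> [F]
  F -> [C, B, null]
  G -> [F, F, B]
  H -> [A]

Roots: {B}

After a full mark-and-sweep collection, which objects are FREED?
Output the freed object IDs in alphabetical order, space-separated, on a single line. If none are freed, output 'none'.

Answer: D H

Derivation:
Roots: B
Mark B: refs=B E, marked=B
Mark E: refs=F, marked=B E
Mark F: refs=C B null, marked=B E F
Mark C: refs=E A null, marked=B C E F
Mark A: refs=E G B, marked=A B C E F
Mark G: refs=F F B, marked=A B C E F G
Unmarked (collected): D H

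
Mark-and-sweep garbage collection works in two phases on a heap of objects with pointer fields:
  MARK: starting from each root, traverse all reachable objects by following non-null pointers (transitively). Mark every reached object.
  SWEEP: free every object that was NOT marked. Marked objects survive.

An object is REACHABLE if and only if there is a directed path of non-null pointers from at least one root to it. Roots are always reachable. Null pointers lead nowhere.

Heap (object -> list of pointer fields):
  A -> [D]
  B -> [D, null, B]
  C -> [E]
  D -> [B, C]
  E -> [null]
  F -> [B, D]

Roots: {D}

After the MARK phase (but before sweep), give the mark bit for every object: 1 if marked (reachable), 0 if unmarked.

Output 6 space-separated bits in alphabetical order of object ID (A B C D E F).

Answer: 0 1 1 1 1 0

Derivation:
Roots: D
Mark D: refs=B C, marked=D
Mark B: refs=D null B, marked=B D
Mark C: refs=E, marked=B C D
Mark E: refs=null, marked=B C D E
Unmarked (collected): A F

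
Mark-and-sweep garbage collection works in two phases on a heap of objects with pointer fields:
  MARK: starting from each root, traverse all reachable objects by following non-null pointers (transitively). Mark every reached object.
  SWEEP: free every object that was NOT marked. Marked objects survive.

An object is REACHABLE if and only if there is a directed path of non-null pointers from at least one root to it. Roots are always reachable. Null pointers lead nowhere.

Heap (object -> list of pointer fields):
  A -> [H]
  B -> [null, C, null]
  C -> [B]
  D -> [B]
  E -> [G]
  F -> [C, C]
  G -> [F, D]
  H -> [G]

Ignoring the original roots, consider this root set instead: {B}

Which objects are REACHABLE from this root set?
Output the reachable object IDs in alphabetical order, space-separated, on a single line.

Roots: B
Mark B: refs=null C null, marked=B
Mark C: refs=B, marked=B C
Unmarked (collected): A D E F G H

Answer: B C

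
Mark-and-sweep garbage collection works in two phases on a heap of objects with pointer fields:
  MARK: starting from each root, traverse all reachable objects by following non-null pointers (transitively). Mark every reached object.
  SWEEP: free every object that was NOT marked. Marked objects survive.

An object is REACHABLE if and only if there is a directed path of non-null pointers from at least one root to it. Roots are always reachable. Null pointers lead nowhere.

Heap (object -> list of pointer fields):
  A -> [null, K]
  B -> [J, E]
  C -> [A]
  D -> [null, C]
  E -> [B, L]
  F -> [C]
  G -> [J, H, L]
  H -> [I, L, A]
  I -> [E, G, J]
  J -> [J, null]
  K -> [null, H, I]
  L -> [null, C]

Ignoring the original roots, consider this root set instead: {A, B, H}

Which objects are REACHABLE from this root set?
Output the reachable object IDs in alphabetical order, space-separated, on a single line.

Roots: A B H
Mark A: refs=null K, marked=A
Mark B: refs=J E, marked=A B
Mark H: refs=I L A, marked=A B H
Mark K: refs=null H I, marked=A B H K
Mark J: refs=J null, marked=A B H J K
Mark E: refs=B L, marked=A B E H J K
Mark I: refs=E G J, marked=A B E H I J K
Mark L: refs=null C, marked=A B E H I J K L
Mark G: refs=J H L, marked=A B E G H I J K L
Mark C: refs=A, marked=A B C E G H I J K L
Unmarked (collected): D F

Answer: A B C E G H I J K L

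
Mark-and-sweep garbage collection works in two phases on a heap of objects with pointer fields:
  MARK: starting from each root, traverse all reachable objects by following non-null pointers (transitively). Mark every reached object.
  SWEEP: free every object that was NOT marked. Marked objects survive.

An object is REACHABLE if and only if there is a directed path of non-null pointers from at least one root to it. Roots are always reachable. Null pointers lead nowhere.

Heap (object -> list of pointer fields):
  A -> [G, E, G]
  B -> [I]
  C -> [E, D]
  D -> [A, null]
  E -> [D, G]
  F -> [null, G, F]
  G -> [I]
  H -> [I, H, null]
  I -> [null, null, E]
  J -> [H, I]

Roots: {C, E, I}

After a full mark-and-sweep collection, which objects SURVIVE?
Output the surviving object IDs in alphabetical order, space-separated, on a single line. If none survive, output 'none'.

Answer: A C D E G I

Derivation:
Roots: C E I
Mark C: refs=E D, marked=C
Mark E: refs=D G, marked=C E
Mark I: refs=null null E, marked=C E I
Mark D: refs=A null, marked=C D E I
Mark G: refs=I, marked=C D E G I
Mark A: refs=G E G, marked=A C D E G I
Unmarked (collected): B F H J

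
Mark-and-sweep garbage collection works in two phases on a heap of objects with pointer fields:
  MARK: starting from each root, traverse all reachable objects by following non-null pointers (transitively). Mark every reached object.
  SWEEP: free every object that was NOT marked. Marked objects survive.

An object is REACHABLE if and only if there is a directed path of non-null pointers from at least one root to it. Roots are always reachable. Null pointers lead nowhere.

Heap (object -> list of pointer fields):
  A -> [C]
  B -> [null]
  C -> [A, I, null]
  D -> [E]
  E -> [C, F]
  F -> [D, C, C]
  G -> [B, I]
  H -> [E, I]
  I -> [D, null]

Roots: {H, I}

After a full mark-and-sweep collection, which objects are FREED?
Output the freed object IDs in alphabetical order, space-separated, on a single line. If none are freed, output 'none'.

Answer: B G

Derivation:
Roots: H I
Mark H: refs=E I, marked=H
Mark I: refs=D null, marked=H I
Mark E: refs=C F, marked=E H I
Mark D: refs=E, marked=D E H I
Mark C: refs=A I null, marked=C D E H I
Mark F: refs=D C C, marked=C D E F H I
Mark A: refs=C, marked=A C D E F H I
Unmarked (collected): B G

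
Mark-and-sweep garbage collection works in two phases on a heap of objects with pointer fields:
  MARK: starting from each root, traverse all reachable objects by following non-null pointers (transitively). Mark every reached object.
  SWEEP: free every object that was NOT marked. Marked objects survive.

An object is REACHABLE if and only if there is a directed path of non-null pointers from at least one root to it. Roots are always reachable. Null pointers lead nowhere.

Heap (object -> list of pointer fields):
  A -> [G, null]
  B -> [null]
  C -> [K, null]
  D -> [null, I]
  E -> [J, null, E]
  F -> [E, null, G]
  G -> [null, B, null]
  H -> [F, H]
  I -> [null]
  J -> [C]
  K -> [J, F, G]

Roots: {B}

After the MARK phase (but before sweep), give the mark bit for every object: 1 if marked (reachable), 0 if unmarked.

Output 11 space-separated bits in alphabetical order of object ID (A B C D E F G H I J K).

Roots: B
Mark B: refs=null, marked=B
Unmarked (collected): A C D E F G H I J K

Answer: 0 1 0 0 0 0 0 0 0 0 0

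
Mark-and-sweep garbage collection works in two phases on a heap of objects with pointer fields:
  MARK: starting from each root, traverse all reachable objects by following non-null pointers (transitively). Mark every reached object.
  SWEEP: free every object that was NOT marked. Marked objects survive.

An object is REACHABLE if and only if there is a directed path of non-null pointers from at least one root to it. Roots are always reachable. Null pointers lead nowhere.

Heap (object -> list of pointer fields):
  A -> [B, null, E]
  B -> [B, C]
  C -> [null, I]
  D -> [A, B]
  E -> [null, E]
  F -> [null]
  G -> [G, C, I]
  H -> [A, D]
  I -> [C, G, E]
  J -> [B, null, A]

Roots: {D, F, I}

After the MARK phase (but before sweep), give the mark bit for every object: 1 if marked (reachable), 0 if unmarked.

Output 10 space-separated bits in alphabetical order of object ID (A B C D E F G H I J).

Answer: 1 1 1 1 1 1 1 0 1 0

Derivation:
Roots: D F I
Mark D: refs=A B, marked=D
Mark F: refs=null, marked=D F
Mark I: refs=C G E, marked=D F I
Mark A: refs=B null E, marked=A D F I
Mark B: refs=B C, marked=A B D F I
Mark C: refs=null I, marked=A B C D F I
Mark G: refs=G C I, marked=A B C D F G I
Mark E: refs=null E, marked=A B C D E F G I
Unmarked (collected): H J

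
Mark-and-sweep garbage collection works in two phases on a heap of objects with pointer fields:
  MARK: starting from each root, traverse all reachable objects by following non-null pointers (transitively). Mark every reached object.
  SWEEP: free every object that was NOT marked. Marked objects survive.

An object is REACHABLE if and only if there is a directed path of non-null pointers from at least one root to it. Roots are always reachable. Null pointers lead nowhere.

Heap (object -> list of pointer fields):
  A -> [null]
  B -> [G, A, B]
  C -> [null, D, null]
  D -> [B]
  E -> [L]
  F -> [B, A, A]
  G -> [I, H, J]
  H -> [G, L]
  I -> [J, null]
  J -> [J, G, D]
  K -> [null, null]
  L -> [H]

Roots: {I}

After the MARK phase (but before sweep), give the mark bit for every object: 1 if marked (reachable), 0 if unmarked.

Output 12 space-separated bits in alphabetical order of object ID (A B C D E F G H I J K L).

Roots: I
Mark I: refs=J null, marked=I
Mark J: refs=J G D, marked=I J
Mark G: refs=I H J, marked=G I J
Mark D: refs=B, marked=D G I J
Mark H: refs=G L, marked=D G H I J
Mark B: refs=G A B, marked=B D G H I J
Mark L: refs=H, marked=B D G H I J L
Mark A: refs=null, marked=A B D G H I J L
Unmarked (collected): C E F K

Answer: 1 1 0 1 0 0 1 1 1 1 0 1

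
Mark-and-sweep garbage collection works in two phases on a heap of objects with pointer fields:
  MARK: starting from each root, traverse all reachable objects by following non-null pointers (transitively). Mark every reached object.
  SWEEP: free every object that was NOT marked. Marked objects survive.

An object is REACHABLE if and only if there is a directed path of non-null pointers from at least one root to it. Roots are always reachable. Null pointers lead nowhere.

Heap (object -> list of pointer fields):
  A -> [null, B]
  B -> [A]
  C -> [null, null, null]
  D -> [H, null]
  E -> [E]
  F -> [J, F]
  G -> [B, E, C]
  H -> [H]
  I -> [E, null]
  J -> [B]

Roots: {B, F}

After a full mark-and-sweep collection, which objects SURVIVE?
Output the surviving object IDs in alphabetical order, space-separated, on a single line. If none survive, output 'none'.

Roots: B F
Mark B: refs=A, marked=B
Mark F: refs=J F, marked=B F
Mark A: refs=null B, marked=A B F
Mark J: refs=B, marked=A B F J
Unmarked (collected): C D E G H I

Answer: A B F J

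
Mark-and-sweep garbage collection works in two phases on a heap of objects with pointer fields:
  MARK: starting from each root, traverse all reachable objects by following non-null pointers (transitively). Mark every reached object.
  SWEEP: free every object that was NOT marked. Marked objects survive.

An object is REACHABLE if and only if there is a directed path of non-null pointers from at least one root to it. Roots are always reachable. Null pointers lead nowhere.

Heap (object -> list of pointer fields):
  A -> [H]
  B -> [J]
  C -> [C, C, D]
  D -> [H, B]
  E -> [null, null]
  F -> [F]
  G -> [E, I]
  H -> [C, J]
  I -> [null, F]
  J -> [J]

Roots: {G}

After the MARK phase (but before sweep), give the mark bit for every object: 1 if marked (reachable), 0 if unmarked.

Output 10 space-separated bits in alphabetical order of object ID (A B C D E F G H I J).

Roots: G
Mark G: refs=E I, marked=G
Mark E: refs=null null, marked=E G
Mark I: refs=null F, marked=E G I
Mark F: refs=F, marked=E F G I
Unmarked (collected): A B C D H J

Answer: 0 0 0 0 1 1 1 0 1 0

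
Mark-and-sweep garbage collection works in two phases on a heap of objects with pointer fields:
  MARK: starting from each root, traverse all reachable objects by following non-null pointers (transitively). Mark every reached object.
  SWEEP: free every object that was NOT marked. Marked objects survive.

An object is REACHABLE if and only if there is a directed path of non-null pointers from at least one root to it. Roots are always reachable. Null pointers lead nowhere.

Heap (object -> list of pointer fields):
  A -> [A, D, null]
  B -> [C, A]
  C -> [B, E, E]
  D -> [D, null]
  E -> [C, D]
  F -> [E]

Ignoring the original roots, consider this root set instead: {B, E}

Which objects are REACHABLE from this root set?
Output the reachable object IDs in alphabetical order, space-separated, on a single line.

Roots: B E
Mark B: refs=C A, marked=B
Mark E: refs=C D, marked=B E
Mark C: refs=B E E, marked=B C E
Mark A: refs=A D null, marked=A B C E
Mark D: refs=D null, marked=A B C D E
Unmarked (collected): F

Answer: A B C D E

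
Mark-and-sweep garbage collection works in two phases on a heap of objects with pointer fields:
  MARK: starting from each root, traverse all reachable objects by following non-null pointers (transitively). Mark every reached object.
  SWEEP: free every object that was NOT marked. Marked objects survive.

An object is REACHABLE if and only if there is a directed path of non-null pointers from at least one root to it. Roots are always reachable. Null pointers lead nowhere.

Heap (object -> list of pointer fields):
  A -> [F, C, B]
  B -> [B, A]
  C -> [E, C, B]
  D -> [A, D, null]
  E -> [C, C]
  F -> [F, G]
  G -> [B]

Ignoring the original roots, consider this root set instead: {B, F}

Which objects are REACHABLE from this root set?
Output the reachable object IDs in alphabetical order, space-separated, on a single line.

Answer: A B C E F G

Derivation:
Roots: B F
Mark B: refs=B A, marked=B
Mark F: refs=F G, marked=B F
Mark A: refs=F C B, marked=A B F
Mark G: refs=B, marked=A B F G
Mark C: refs=E C B, marked=A B C F G
Mark E: refs=C C, marked=A B C E F G
Unmarked (collected): D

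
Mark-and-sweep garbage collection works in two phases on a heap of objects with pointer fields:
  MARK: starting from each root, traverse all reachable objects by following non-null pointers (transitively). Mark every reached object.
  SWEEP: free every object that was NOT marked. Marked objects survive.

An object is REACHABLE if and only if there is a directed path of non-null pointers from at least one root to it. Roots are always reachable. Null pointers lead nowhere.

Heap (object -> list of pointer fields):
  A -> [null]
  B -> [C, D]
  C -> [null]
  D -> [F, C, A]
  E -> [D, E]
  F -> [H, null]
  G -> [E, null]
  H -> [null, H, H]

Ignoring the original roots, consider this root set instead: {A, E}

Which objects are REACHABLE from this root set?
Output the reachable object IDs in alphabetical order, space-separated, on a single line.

Answer: A C D E F H

Derivation:
Roots: A E
Mark A: refs=null, marked=A
Mark E: refs=D E, marked=A E
Mark D: refs=F C A, marked=A D E
Mark F: refs=H null, marked=A D E F
Mark C: refs=null, marked=A C D E F
Mark H: refs=null H H, marked=A C D E F H
Unmarked (collected): B G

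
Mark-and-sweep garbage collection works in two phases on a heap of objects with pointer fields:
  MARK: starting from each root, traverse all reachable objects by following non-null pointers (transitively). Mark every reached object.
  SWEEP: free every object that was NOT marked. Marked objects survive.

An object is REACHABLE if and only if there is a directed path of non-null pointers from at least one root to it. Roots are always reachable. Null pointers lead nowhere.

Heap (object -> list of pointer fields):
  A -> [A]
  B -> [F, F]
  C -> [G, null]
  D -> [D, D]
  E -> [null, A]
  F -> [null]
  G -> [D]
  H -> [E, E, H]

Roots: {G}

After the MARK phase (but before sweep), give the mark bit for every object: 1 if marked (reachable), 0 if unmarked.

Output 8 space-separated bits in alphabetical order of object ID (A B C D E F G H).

Answer: 0 0 0 1 0 0 1 0

Derivation:
Roots: G
Mark G: refs=D, marked=G
Mark D: refs=D D, marked=D G
Unmarked (collected): A B C E F H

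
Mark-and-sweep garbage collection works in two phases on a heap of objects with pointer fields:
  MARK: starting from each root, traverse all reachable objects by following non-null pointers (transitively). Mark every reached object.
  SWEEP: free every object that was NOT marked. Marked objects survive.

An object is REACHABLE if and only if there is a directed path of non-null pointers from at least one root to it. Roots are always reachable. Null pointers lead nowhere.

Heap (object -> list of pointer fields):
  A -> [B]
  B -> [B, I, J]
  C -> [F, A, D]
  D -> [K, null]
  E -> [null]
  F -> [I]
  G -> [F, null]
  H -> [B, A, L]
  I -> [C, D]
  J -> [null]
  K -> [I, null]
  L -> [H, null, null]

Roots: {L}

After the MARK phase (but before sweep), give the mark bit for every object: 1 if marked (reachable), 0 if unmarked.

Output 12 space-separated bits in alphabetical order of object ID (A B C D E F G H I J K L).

Answer: 1 1 1 1 0 1 0 1 1 1 1 1

Derivation:
Roots: L
Mark L: refs=H null null, marked=L
Mark H: refs=B A L, marked=H L
Mark B: refs=B I J, marked=B H L
Mark A: refs=B, marked=A B H L
Mark I: refs=C D, marked=A B H I L
Mark J: refs=null, marked=A B H I J L
Mark C: refs=F A D, marked=A B C H I J L
Mark D: refs=K null, marked=A B C D H I J L
Mark F: refs=I, marked=A B C D F H I J L
Mark K: refs=I null, marked=A B C D F H I J K L
Unmarked (collected): E G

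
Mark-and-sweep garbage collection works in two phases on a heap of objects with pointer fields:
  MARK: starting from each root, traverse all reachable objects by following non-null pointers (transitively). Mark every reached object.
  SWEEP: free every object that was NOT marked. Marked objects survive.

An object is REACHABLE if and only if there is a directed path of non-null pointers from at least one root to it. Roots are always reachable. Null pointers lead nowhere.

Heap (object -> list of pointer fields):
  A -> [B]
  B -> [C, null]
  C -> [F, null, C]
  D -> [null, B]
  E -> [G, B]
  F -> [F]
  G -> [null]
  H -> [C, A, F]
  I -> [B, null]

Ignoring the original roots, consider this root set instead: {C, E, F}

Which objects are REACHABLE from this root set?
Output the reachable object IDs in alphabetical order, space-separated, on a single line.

Answer: B C E F G

Derivation:
Roots: C E F
Mark C: refs=F null C, marked=C
Mark E: refs=G B, marked=C E
Mark F: refs=F, marked=C E F
Mark G: refs=null, marked=C E F G
Mark B: refs=C null, marked=B C E F G
Unmarked (collected): A D H I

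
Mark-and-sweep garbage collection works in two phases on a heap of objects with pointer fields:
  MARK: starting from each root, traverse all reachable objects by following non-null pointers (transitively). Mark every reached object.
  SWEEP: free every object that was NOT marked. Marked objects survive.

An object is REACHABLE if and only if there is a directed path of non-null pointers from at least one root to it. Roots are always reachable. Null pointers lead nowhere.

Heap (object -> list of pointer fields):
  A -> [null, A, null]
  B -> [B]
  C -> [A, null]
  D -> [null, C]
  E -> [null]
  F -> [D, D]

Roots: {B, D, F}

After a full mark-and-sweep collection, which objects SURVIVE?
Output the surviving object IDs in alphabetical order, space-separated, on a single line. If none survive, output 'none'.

Roots: B D F
Mark B: refs=B, marked=B
Mark D: refs=null C, marked=B D
Mark F: refs=D D, marked=B D F
Mark C: refs=A null, marked=B C D F
Mark A: refs=null A null, marked=A B C D F
Unmarked (collected): E

Answer: A B C D F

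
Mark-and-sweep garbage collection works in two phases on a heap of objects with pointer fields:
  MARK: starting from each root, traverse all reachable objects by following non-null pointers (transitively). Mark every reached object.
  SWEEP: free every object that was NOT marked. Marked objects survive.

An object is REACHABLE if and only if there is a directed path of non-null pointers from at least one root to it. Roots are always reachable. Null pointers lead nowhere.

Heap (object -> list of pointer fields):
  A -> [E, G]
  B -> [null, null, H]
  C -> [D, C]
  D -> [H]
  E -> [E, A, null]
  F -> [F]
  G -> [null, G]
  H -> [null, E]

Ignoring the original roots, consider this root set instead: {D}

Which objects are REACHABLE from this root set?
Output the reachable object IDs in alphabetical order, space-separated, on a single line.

Answer: A D E G H

Derivation:
Roots: D
Mark D: refs=H, marked=D
Mark H: refs=null E, marked=D H
Mark E: refs=E A null, marked=D E H
Mark A: refs=E G, marked=A D E H
Mark G: refs=null G, marked=A D E G H
Unmarked (collected): B C F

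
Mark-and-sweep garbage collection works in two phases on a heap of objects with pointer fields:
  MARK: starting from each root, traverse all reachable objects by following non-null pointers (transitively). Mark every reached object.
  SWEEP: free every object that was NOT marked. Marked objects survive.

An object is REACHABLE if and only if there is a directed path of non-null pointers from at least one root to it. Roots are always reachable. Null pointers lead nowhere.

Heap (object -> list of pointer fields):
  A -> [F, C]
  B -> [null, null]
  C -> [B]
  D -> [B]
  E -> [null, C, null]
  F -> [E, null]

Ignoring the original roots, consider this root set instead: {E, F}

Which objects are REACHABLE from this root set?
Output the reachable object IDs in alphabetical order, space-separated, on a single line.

Roots: E F
Mark E: refs=null C null, marked=E
Mark F: refs=E null, marked=E F
Mark C: refs=B, marked=C E F
Mark B: refs=null null, marked=B C E F
Unmarked (collected): A D

Answer: B C E F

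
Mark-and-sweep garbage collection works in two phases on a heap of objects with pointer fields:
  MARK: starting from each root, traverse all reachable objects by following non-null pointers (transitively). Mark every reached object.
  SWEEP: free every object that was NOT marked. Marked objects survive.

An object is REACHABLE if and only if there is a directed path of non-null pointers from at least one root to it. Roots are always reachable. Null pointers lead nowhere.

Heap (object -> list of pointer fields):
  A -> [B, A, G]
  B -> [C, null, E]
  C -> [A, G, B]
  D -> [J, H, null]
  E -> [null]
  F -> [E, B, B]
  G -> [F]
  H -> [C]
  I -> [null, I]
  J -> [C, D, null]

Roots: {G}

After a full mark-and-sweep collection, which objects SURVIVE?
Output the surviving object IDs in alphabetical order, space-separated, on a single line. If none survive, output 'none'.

Answer: A B C E F G

Derivation:
Roots: G
Mark G: refs=F, marked=G
Mark F: refs=E B B, marked=F G
Mark E: refs=null, marked=E F G
Mark B: refs=C null E, marked=B E F G
Mark C: refs=A G B, marked=B C E F G
Mark A: refs=B A G, marked=A B C E F G
Unmarked (collected): D H I J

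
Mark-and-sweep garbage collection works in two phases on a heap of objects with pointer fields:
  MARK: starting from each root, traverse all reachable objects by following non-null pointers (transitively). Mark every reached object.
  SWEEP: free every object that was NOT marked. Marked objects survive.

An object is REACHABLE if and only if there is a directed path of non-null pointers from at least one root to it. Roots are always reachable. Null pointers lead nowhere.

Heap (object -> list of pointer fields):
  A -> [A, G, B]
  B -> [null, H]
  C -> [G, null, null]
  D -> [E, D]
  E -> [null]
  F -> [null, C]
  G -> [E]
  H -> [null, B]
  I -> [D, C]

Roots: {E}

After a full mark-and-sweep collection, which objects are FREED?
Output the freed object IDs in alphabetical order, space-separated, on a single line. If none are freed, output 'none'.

Answer: A B C D F G H I

Derivation:
Roots: E
Mark E: refs=null, marked=E
Unmarked (collected): A B C D F G H I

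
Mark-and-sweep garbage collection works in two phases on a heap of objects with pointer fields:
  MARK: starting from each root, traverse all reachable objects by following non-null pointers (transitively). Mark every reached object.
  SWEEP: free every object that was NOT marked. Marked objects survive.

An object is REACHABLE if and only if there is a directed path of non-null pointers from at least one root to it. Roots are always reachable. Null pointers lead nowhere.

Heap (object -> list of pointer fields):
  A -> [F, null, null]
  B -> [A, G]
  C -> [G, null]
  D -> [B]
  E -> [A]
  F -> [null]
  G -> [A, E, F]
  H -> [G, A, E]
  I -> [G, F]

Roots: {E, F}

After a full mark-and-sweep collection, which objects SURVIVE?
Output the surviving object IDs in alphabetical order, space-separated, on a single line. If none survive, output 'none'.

Answer: A E F

Derivation:
Roots: E F
Mark E: refs=A, marked=E
Mark F: refs=null, marked=E F
Mark A: refs=F null null, marked=A E F
Unmarked (collected): B C D G H I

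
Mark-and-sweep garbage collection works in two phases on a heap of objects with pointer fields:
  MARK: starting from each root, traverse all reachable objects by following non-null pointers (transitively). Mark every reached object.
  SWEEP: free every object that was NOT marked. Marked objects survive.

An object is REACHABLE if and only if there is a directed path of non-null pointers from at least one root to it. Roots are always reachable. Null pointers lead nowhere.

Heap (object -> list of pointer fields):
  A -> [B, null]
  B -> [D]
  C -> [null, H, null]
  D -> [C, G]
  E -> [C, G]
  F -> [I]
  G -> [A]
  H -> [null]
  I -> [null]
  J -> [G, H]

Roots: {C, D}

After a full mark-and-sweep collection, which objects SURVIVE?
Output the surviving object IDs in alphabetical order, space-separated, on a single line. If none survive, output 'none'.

Answer: A B C D G H

Derivation:
Roots: C D
Mark C: refs=null H null, marked=C
Mark D: refs=C G, marked=C D
Mark H: refs=null, marked=C D H
Mark G: refs=A, marked=C D G H
Mark A: refs=B null, marked=A C D G H
Mark B: refs=D, marked=A B C D G H
Unmarked (collected): E F I J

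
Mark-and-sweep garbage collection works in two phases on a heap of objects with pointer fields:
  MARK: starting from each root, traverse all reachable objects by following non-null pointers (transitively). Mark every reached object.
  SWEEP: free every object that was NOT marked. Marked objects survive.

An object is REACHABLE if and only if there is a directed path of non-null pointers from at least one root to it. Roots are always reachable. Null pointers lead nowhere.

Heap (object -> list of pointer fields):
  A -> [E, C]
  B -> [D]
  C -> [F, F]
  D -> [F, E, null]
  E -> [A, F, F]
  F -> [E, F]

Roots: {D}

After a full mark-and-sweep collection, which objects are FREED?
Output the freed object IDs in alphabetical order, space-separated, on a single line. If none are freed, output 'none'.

Roots: D
Mark D: refs=F E null, marked=D
Mark F: refs=E F, marked=D F
Mark E: refs=A F F, marked=D E F
Mark A: refs=E C, marked=A D E F
Mark C: refs=F F, marked=A C D E F
Unmarked (collected): B

Answer: B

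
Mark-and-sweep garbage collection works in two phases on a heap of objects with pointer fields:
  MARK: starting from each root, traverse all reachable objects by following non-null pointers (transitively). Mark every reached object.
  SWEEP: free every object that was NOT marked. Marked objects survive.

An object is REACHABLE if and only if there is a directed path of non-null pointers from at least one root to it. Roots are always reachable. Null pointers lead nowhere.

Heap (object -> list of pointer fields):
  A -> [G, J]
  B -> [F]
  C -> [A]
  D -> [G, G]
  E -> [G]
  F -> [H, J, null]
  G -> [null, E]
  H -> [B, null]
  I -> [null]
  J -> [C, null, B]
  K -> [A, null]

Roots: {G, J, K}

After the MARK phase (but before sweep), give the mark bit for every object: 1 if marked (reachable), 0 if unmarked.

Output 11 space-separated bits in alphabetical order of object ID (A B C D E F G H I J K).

Answer: 1 1 1 0 1 1 1 1 0 1 1

Derivation:
Roots: G J K
Mark G: refs=null E, marked=G
Mark J: refs=C null B, marked=G J
Mark K: refs=A null, marked=G J K
Mark E: refs=G, marked=E G J K
Mark C: refs=A, marked=C E G J K
Mark B: refs=F, marked=B C E G J K
Mark A: refs=G J, marked=A B C E G J K
Mark F: refs=H J null, marked=A B C E F G J K
Mark H: refs=B null, marked=A B C E F G H J K
Unmarked (collected): D I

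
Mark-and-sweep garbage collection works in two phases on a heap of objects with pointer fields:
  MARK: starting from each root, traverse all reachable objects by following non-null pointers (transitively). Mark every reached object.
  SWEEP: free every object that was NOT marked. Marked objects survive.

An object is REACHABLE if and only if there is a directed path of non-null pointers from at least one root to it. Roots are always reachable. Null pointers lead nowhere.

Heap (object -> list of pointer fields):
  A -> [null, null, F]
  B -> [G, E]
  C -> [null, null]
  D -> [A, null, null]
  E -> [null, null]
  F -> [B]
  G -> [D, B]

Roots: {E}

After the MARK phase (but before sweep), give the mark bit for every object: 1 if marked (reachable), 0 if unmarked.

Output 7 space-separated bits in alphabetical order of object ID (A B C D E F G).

Answer: 0 0 0 0 1 0 0

Derivation:
Roots: E
Mark E: refs=null null, marked=E
Unmarked (collected): A B C D F G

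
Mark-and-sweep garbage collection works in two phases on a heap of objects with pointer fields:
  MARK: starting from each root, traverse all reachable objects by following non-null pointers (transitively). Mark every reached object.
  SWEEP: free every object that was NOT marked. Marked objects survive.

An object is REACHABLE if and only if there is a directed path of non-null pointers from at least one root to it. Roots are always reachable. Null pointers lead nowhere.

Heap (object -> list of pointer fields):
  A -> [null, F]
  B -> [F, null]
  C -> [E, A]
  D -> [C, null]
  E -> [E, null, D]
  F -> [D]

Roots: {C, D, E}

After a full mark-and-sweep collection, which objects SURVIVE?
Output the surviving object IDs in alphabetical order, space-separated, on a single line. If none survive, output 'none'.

Answer: A C D E F

Derivation:
Roots: C D E
Mark C: refs=E A, marked=C
Mark D: refs=C null, marked=C D
Mark E: refs=E null D, marked=C D E
Mark A: refs=null F, marked=A C D E
Mark F: refs=D, marked=A C D E F
Unmarked (collected): B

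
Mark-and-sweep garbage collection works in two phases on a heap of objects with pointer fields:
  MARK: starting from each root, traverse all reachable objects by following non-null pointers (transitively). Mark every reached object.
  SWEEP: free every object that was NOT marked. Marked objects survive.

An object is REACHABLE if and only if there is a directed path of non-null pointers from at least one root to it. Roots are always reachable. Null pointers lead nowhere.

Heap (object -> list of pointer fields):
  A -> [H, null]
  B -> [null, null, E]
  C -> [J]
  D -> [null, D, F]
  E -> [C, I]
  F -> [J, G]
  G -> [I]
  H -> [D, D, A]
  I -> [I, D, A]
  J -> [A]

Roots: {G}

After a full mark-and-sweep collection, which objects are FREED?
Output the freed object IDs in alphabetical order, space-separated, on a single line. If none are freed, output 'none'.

Roots: G
Mark G: refs=I, marked=G
Mark I: refs=I D A, marked=G I
Mark D: refs=null D F, marked=D G I
Mark A: refs=H null, marked=A D G I
Mark F: refs=J G, marked=A D F G I
Mark H: refs=D D A, marked=A D F G H I
Mark J: refs=A, marked=A D F G H I J
Unmarked (collected): B C E

Answer: B C E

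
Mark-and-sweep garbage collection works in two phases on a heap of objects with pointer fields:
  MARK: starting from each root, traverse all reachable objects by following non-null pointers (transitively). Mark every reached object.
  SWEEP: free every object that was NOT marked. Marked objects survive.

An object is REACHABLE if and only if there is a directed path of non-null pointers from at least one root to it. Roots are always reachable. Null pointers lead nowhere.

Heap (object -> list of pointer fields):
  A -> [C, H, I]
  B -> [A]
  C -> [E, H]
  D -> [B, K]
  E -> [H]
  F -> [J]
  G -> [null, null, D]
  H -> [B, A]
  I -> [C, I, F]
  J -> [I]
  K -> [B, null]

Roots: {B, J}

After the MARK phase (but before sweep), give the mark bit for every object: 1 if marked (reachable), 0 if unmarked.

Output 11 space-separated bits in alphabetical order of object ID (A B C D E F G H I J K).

Answer: 1 1 1 0 1 1 0 1 1 1 0

Derivation:
Roots: B J
Mark B: refs=A, marked=B
Mark J: refs=I, marked=B J
Mark A: refs=C H I, marked=A B J
Mark I: refs=C I F, marked=A B I J
Mark C: refs=E H, marked=A B C I J
Mark H: refs=B A, marked=A B C H I J
Mark F: refs=J, marked=A B C F H I J
Mark E: refs=H, marked=A B C E F H I J
Unmarked (collected): D G K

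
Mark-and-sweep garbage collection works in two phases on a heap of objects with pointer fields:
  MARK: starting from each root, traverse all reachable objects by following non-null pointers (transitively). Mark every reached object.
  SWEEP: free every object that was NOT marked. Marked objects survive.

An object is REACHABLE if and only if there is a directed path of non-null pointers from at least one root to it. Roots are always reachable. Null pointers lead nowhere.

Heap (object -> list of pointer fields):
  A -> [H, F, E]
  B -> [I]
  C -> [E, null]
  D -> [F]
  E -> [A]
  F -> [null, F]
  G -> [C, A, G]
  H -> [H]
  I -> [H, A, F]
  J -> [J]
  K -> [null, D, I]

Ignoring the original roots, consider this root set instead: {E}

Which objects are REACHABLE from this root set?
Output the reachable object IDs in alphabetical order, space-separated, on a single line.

Roots: E
Mark E: refs=A, marked=E
Mark A: refs=H F E, marked=A E
Mark H: refs=H, marked=A E H
Mark F: refs=null F, marked=A E F H
Unmarked (collected): B C D G I J K

Answer: A E F H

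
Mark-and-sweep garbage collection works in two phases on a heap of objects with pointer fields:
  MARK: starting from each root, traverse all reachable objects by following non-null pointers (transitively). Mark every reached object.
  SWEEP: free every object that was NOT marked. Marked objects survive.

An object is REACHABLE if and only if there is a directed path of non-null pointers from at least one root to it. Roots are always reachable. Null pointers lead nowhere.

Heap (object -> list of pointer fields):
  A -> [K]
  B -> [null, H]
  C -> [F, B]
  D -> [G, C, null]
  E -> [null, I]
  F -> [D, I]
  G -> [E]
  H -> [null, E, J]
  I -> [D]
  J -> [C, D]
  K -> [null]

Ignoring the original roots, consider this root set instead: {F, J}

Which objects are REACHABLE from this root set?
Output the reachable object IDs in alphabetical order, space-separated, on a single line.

Answer: B C D E F G H I J

Derivation:
Roots: F J
Mark F: refs=D I, marked=F
Mark J: refs=C D, marked=F J
Mark D: refs=G C null, marked=D F J
Mark I: refs=D, marked=D F I J
Mark C: refs=F B, marked=C D F I J
Mark G: refs=E, marked=C D F G I J
Mark B: refs=null H, marked=B C D F G I J
Mark E: refs=null I, marked=B C D E F G I J
Mark H: refs=null E J, marked=B C D E F G H I J
Unmarked (collected): A K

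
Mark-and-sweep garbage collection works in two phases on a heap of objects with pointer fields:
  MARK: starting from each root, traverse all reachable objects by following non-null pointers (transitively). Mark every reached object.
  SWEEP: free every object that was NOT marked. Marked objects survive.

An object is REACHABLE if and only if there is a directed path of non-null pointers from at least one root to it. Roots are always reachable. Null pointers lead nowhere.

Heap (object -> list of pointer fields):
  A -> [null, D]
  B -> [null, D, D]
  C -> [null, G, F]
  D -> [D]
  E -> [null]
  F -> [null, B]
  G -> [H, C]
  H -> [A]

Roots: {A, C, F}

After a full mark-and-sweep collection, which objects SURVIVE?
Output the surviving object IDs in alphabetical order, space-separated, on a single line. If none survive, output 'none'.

Answer: A B C D F G H

Derivation:
Roots: A C F
Mark A: refs=null D, marked=A
Mark C: refs=null G F, marked=A C
Mark F: refs=null B, marked=A C F
Mark D: refs=D, marked=A C D F
Mark G: refs=H C, marked=A C D F G
Mark B: refs=null D D, marked=A B C D F G
Mark H: refs=A, marked=A B C D F G H
Unmarked (collected): E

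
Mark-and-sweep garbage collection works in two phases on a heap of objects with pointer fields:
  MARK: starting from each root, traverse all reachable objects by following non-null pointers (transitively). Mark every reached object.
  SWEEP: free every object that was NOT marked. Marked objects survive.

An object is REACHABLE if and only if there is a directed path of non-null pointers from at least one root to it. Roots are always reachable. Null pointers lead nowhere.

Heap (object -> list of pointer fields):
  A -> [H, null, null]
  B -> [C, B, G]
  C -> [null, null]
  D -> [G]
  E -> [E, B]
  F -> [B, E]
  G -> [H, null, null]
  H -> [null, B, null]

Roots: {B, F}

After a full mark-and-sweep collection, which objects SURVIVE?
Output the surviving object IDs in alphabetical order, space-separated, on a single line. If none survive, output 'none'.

Answer: B C E F G H

Derivation:
Roots: B F
Mark B: refs=C B G, marked=B
Mark F: refs=B E, marked=B F
Mark C: refs=null null, marked=B C F
Mark G: refs=H null null, marked=B C F G
Mark E: refs=E B, marked=B C E F G
Mark H: refs=null B null, marked=B C E F G H
Unmarked (collected): A D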